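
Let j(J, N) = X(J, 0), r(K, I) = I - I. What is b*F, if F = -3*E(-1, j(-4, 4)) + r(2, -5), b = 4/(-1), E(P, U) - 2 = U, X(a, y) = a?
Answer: -24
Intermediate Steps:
r(K, I) = 0
j(J, N) = J
E(P, U) = 2 + U
b = -4 (b = 4*(-1) = -4)
F = 6 (F = -3*(2 - 4) + 0 = -3*(-2) + 0 = 6 + 0 = 6)
b*F = -4*6 = -24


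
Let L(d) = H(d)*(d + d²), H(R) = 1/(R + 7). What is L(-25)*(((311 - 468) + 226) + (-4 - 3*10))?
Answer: -3500/3 ≈ -1166.7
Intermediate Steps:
H(R) = 1/(7 + R)
L(d) = (d + d²)/(7 + d)
L(-25)*(((311 - 468) + 226) + (-4 - 3*10)) = (-25*(1 - 25)/(7 - 25))*(((311 - 468) + 226) + (-4 - 3*10)) = (-25*(-24)/(-18))*((-157 + 226) + (-4 - 30)) = (-25*(-1/18)*(-24))*(69 - 34) = -100/3*35 = -3500/3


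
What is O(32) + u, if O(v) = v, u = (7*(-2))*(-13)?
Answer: 214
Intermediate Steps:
u = 182 (u = -14*(-13) = 182)
O(32) + u = 32 + 182 = 214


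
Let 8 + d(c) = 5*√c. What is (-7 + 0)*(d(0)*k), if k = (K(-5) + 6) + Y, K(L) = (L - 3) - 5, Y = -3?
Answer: -560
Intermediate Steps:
d(c) = -8 + 5*√c
K(L) = -8 + L (K(L) = (-3 + L) - 5 = -8 + L)
k = -10 (k = ((-8 - 5) + 6) - 3 = (-13 + 6) - 3 = -7 - 3 = -10)
(-7 + 0)*(d(0)*k) = (-7 + 0)*((-8 + 5*√0)*(-10)) = -7*(-8 + 5*0)*(-10) = -7*(-8 + 0)*(-10) = -(-56)*(-10) = -7*80 = -560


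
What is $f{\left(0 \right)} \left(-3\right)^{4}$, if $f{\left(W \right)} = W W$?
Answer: $0$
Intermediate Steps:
$f{\left(W \right)} = W^{2}$
$f{\left(0 \right)} \left(-3\right)^{4} = 0^{2} \left(-3\right)^{4} = 0 \cdot 81 = 0$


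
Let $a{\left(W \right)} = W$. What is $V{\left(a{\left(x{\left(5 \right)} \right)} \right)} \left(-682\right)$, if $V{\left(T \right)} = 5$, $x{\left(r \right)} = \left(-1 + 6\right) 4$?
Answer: $-3410$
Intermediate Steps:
$x{\left(r \right)} = 20$ ($x{\left(r \right)} = 5 \cdot 4 = 20$)
$V{\left(a{\left(x{\left(5 \right)} \right)} \right)} \left(-682\right) = 5 \left(-682\right) = -3410$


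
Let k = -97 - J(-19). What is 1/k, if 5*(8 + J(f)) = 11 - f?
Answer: -1/95 ≈ -0.010526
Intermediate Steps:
J(f) = -29/5 - f/5 (J(f) = -8 + (11 - f)/5 = -8 + (11/5 - f/5) = -29/5 - f/5)
k = -95 (k = -97 - (-29/5 - ⅕*(-19)) = -97 - (-29/5 + 19/5) = -97 - 1*(-2) = -97 + 2 = -95)
1/k = 1/(-95) = -1/95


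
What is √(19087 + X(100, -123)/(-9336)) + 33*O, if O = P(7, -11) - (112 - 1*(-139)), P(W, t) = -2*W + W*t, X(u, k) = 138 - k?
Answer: -11286 + √46212155146/1556 ≈ -11148.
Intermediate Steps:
O = -342 (O = 7*(-2 - 11) - (112 - 1*(-139)) = 7*(-13) - (112 + 139) = -91 - 1*251 = -91 - 251 = -342)
√(19087 + X(100, -123)/(-9336)) + 33*O = √(19087 + (138 - 1*(-123))/(-9336)) + 33*(-342) = √(19087 + (138 + 123)*(-1/9336)) - 11286 = √(19087 + 261*(-1/9336)) - 11286 = √(19087 - 87/3112) - 11286 = √(59398657/3112) - 11286 = √46212155146/1556 - 11286 = -11286 + √46212155146/1556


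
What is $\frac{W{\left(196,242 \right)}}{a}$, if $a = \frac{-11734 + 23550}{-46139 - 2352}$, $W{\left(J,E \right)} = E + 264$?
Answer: $- \frac{12268223}{5908} \approx -2076.5$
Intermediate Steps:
$W{\left(J,E \right)} = 264 + E$
$a = - \frac{11816}{48491}$ ($a = \frac{11816}{-48491} = 11816 \left(- \frac{1}{48491}\right) = - \frac{11816}{48491} \approx -0.24367$)
$\frac{W{\left(196,242 \right)}}{a} = \frac{264 + 242}{- \frac{11816}{48491}} = 506 \left(- \frac{48491}{11816}\right) = - \frac{12268223}{5908}$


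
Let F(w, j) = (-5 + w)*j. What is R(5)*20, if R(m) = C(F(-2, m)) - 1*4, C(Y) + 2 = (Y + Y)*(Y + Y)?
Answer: 97880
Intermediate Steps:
F(w, j) = j*(-5 + w)
C(Y) = -2 + 4*Y² (C(Y) = -2 + (Y + Y)*(Y + Y) = -2 + (2*Y)*(2*Y) = -2 + 4*Y²)
R(m) = -6 + 196*m² (R(m) = (-2 + 4*(m*(-5 - 2))²) - 1*4 = (-2 + 4*(m*(-7))²) - 4 = (-2 + 4*(-7*m)²) - 4 = (-2 + 4*(49*m²)) - 4 = (-2 + 196*m²) - 4 = -6 + 196*m²)
R(5)*20 = (-6 + 196*5²)*20 = (-6 + 196*25)*20 = (-6 + 4900)*20 = 4894*20 = 97880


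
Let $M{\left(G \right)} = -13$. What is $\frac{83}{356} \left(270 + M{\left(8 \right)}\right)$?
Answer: $\frac{21331}{356} \approx 59.919$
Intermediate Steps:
$\frac{83}{356} \left(270 + M{\left(8 \right)}\right) = \frac{83}{356} \left(270 - 13\right) = 83 \cdot \frac{1}{356} \cdot 257 = \frac{83}{356} \cdot 257 = \frac{21331}{356}$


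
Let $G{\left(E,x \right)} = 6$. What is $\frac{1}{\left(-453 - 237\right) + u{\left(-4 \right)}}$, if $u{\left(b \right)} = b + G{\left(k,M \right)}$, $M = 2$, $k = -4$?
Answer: $- \frac{1}{688} \approx -0.0014535$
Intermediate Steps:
$u{\left(b \right)} = 6 + b$ ($u{\left(b \right)} = b + 6 = 6 + b$)
$\frac{1}{\left(-453 - 237\right) + u{\left(-4 \right)}} = \frac{1}{\left(-453 - 237\right) + \left(6 - 4\right)} = \frac{1}{-690 + 2} = \frac{1}{-688} = - \frac{1}{688}$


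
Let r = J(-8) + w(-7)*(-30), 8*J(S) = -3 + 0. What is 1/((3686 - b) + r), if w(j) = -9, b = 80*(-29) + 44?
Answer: 8/49853 ≈ 0.00016047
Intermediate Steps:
b = -2276 (b = -2320 + 44 = -2276)
J(S) = -3/8 (J(S) = (-3 + 0)/8 = (⅛)*(-3) = -3/8)
r = 2157/8 (r = -3/8 - 9*(-30) = -3/8 + 270 = 2157/8 ≈ 269.63)
1/((3686 - b) + r) = 1/((3686 - 1*(-2276)) + 2157/8) = 1/((3686 + 2276) + 2157/8) = 1/(5962 + 2157/8) = 1/(49853/8) = 8/49853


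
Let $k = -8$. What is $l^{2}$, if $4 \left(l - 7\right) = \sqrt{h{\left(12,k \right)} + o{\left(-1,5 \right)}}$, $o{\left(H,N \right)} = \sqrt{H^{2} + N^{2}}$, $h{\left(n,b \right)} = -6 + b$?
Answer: $\frac{\left(28 + i \sqrt{14 - \sqrt{26}}\right)^{2}}{16} \approx 48.444 + 10.442 i$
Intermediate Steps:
$l = 7 + \frac{\sqrt{-14 + \sqrt{26}}}{4}$ ($l = 7 + \frac{\sqrt{\left(-6 - 8\right) + \sqrt{\left(-1\right)^{2} + 5^{2}}}}{4} = 7 + \frac{\sqrt{-14 + \sqrt{1 + 25}}}{4} = 7 + \frac{\sqrt{-14 + \sqrt{26}}}{4} \approx 7.0 + 0.74586 i$)
$l^{2} = \left(7 + \frac{\sqrt{-14 + \sqrt{26}}}{4}\right)^{2}$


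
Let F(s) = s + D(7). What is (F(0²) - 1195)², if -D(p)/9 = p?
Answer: 1582564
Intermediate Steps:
D(p) = -9*p
F(s) = -63 + s (F(s) = s - 9*7 = s - 63 = -63 + s)
(F(0²) - 1195)² = ((-63 + 0²) - 1195)² = ((-63 + 0) - 1195)² = (-63 - 1195)² = (-1258)² = 1582564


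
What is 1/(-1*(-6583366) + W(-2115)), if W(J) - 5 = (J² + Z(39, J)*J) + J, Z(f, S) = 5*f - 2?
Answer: 1/10646286 ≈ 9.3929e-8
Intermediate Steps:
Z(f, S) = -2 + 5*f
W(J) = 5 + J² + 194*J (W(J) = 5 + ((J² + (-2 + 5*39)*J) + J) = 5 + ((J² + (-2 + 195)*J) + J) = 5 + ((J² + 193*J) + J) = 5 + (J² + 194*J) = 5 + J² + 194*J)
1/(-1*(-6583366) + W(-2115)) = 1/(-1*(-6583366) + (5 + (-2115)² + 194*(-2115))) = 1/(6583366 + (5 + 4473225 - 410310)) = 1/(6583366 + 4062920) = 1/10646286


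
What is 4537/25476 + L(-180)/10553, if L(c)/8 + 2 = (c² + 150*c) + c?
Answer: 1111349105/268848228 ≈ 4.1337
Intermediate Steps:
L(c) = -16 + 8*c² + 1208*c (L(c) = -16 + 8*((c² + 150*c) + c) = -16 + 8*(c² + 151*c) = -16 + (8*c² + 1208*c) = -16 + 8*c² + 1208*c)
4537/25476 + L(-180)/10553 = 4537/25476 + (-16 + 8*(-180)² + 1208*(-180))/10553 = 4537*(1/25476) + (-16 + 8*32400 - 217440)*(1/10553) = 4537/25476 + (-16 + 259200 - 217440)*(1/10553) = 4537/25476 + 41744*(1/10553) = 4537/25476 + 41744/10553 = 1111349105/268848228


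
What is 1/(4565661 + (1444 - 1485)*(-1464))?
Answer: 1/4625685 ≈ 2.1618e-7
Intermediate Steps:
1/(4565661 + (1444 - 1485)*(-1464)) = 1/(4565661 - 41*(-1464)) = 1/(4565661 + 60024) = 1/4625685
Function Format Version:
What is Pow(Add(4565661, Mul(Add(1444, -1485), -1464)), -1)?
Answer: Rational(1, 4625685) ≈ 2.1618e-7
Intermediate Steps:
Pow(Add(4565661, Mul(Add(1444, -1485), -1464)), -1) = Pow(Add(4565661, Mul(-41, -1464)), -1) = Pow(Add(4565661, 60024), -1) = Pow(4625685, -1) = Rational(1, 4625685)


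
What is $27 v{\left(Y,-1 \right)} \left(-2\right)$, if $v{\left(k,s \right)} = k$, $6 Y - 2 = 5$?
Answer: $-63$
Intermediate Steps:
$Y = \frac{7}{6}$ ($Y = \frac{1}{3} + \frac{1}{6} \cdot 5 = \frac{1}{3} + \frac{5}{6} = \frac{7}{6} \approx 1.1667$)
$27 v{\left(Y,-1 \right)} \left(-2\right) = 27 \cdot \frac{7}{6} \left(-2\right) = \frac{63}{2} \left(-2\right) = -63$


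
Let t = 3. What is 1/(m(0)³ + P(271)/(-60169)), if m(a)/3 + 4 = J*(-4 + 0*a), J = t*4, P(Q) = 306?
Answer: -60169/228426554610 ≈ -2.6341e-7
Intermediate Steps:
J = 12 (J = 3*4 = 12)
m(a) = -156 (m(a) = -12 + 3*(12*(-4 + 0*a)) = -12 + 3*(12*(-4 + 0)) = -12 + 3*(12*(-4)) = -12 + 3*(-48) = -12 - 144 = -156)
1/(m(0)³ + P(271)/(-60169)) = 1/((-156)³ + 306/(-60169)) = 1/(-3796416 + 306*(-1/60169)) = 1/(-3796416 - 306/60169) = 1/(-228426554610/60169) = -60169/228426554610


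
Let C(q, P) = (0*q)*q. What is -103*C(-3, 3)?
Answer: 0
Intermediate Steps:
C(q, P) = 0 (C(q, P) = 0*q = 0)
-103*C(-3, 3) = -103*0 = 0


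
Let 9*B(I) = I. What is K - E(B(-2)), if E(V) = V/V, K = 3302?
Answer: 3301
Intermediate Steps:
B(I) = I/9
E(V) = 1
K - E(B(-2)) = 3302 - 1*1 = 3302 - 1 = 3301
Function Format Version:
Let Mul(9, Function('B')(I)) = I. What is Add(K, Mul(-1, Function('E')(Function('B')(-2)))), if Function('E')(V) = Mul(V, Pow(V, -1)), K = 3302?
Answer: 3301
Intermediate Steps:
Function('B')(I) = Mul(Rational(1, 9), I)
Function('E')(V) = 1
Add(K, Mul(-1, Function('E')(Function('B')(-2)))) = Add(3302, Mul(-1, 1)) = Add(3302, -1) = 3301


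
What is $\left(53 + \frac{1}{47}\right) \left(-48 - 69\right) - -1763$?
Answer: $- \frac{208703}{47} \approx -4440.5$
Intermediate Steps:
$\left(53 + \frac{1}{47}\right) \left(-48 - 69\right) - -1763 = \left(53 + \frac{1}{47}\right) \left(-117\right) + 1763 = \frac{2492}{47} \left(-117\right) + 1763 = - \frac{291564}{47} + 1763 = - \frac{208703}{47}$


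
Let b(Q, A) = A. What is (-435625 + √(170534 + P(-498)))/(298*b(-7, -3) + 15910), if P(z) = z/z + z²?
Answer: -435625/15016 + 11*√3459/15016 ≈ -28.968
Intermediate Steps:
P(z) = 1 + z²
(-435625 + √(170534 + P(-498)))/(298*b(-7, -3) + 15910) = (-435625 + √(170534 + (1 + (-498)²)))/(298*(-3) + 15910) = (-435625 + √(170534 + (1 + 248004)))/(-894 + 15910) = (-435625 + √(170534 + 248005))/15016 = (-435625 + √418539)*(1/15016) = (-435625 + 11*√3459)*(1/15016) = -435625/15016 + 11*√3459/15016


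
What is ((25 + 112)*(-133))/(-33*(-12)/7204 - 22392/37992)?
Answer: 51947761243/1523616 ≈ 34095.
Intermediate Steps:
((25 + 112)*(-133))/(-33*(-12)/7204 - 22392/37992) = (137*(-133))/(396*(1/7204) - 22392*1/37992) = -18221/(99/1801 - 933/1583) = -18221/(-1523616/2850983) = -18221*(-2850983/1523616) = 51947761243/1523616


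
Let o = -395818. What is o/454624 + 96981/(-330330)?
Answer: -14570037507/12514662160 ≈ -1.1642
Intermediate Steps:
o/454624 + 96981/(-330330) = -395818/454624 + 96981/(-330330) = -395818*1/454624 + 96981*(-1/330330) = -197909/227312 - 32327/110110 = -14570037507/12514662160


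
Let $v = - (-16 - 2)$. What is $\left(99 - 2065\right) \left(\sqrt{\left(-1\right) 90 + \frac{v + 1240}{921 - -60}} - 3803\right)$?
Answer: $7476698 - \frac{3932 i \sqrt{2371622}}{327} \approx 7.4767 \cdot 10^{6} - 18518.0 i$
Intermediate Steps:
$v = 18$ ($v = \left(-1\right) \left(-18\right) = 18$)
$\left(99 - 2065\right) \left(\sqrt{\left(-1\right) 90 + \frac{v + 1240}{921 - -60}} - 3803\right) = \left(99 - 2065\right) \left(\sqrt{\left(-1\right) 90 + \frac{18 + 1240}{921 - -60}} - 3803\right) = - 1966 \left(\sqrt{-90 + \frac{1258}{921 + 60}} - 3803\right) = - 1966 \left(\sqrt{-90 + \frac{1258}{981}} - 3803\right) = - 1966 \left(\sqrt{- \frac{87032}{981}} - 3803\right) = - 1966 \left(\frac{2 i \sqrt{2371622}}{327} - 3803\right) = - 1966 \left(-3803 + \frac{2 i \sqrt{2371622}}{327}\right) = 7476698 - \frac{3932 i \sqrt{2371622}}{327}$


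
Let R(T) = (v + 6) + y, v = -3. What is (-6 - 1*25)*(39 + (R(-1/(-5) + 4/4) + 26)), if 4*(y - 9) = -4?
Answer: -2356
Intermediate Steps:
y = 8 (y = 9 + (1/4)*(-4) = 9 - 1 = 8)
R(T) = 11 (R(T) = (-3 + 6) + 8 = 3 + 8 = 11)
(-6 - 1*25)*(39 + (R(-1/(-5) + 4/4) + 26)) = (-6 - 1*25)*(39 + (11 + 26)) = (-6 - 25)*(39 + 37) = -31*76 = -2356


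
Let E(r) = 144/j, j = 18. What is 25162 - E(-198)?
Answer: 25154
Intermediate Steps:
E(r) = 8 (E(r) = 144/18 = 144*(1/18) = 8)
25162 - E(-198) = 25162 - 1*8 = 25162 - 8 = 25154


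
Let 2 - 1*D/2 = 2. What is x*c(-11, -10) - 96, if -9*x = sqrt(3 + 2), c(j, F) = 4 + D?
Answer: -96 - 4*sqrt(5)/9 ≈ -96.994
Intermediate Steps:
D = 0 (D = 4 - 2*2 = 4 - 4 = 0)
c(j, F) = 4 (c(j, F) = 4 + 0 = 4)
x = -sqrt(5)/9 (x = -sqrt(3 + 2)/9 = -sqrt(5)/9 ≈ -0.24845)
x*c(-11, -10) - 96 = -sqrt(5)/9*4 - 96 = -4*sqrt(5)/9 - 96 = -96 - 4*sqrt(5)/9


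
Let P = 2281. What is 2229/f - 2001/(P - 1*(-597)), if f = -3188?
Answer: -6397125/4587532 ≈ -1.3945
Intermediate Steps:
2229/f - 2001/(P - 1*(-597)) = 2229/(-3188) - 2001/(2281 - 1*(-597)) = 2229*(-1/3188) - 2001/(2281 + 597) = -2229/3188 - 2001/2878 = -6397125/4587532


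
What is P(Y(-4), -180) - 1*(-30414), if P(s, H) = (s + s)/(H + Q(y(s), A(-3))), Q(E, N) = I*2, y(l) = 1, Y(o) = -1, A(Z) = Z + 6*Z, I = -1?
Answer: 2767675/91 ≈ 30414.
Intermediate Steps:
A(Z) = 7*Z
Q(E, N) = -2 (Q(E, N) = -1*2 = -2)
P(s, H) = 2*s/(-2 + H) (P(s, H) = (s + s)/(H - 2) = (2*s)/(-2 + H) = 2*s/(-2 + H))
P(Y(-4), -180) - 1*(-30414) = 2*(-1)/(-2 - 180) - 1*(-30414) = 2*(-1)/(-182) + 30414 = 2*(-1)*(-1/182) + 30414 = 1/91 + 30414 = 2767675/91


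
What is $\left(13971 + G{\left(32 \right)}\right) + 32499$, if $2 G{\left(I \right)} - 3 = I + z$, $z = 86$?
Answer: $\frac{93061}{2} \approx 46531.0$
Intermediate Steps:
$G{\left(I \right)} = \frac{89}{2} + \frac{I}{2}$ ($G{\left(I \right)} = \frac{3}{2} + \frac{I + 86}{2} = \frac{3}{2} + \frac{86 + I}{2} = \frac{3}{2} + \left(43 + \frac{I}{2}\right) = \frac{89}{2} + \frac{I}{2}$)
$\left(13971 + G{\left(32 \right)}\right) + 32499 = \left(13971 + \left(\frac{89}{2} + \frac{1}{2} \cdot 32\right)\right) + 32499 = \left(13971 + \left(\frac{89}{2} + 16\right)\right) + 32499 = \left(13971 + \frac{121}{2}\right) + 32499 = \frac{28063}{2} + 32499 = \frac{93061}{2}$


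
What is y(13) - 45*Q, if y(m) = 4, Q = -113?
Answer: 5089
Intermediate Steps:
y(13) - 45*Q = 4 - 45*(-113) = 4 + 5085 = 5089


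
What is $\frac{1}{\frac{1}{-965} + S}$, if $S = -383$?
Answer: $- \frac{965}{369596} \approx -0.002611$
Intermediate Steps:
$\frac{1}{\frac{1}{-965} + S} = \frac{1}{\frac{1}{-965} - 383} = \frac{1}{- \frac{1}{965} - 383} = \frac{1}{- \frac{369596}{965}} = - \frac{965}{369596}$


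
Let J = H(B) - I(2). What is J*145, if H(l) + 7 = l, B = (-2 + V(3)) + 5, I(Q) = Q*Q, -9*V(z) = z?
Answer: -3625/3 ≈ -1208.3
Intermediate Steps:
V(z) = -z/9
I(Q) = Q²
B = 8/3 (B = (-2 - ⅑*3) + 5 = (-2 - ⅓) + 5 = -7/3 + 5 = 8/3 ≈ 2.6667)
H(l) = -7 + l
J = -25/3 (J = (-7 + 8/3) - 1*2² = -13/3 - 1*4 = -13/3 - 4 = -25/3 ≈ -8.3333)
J*145 = -25/3*145 = -3625/3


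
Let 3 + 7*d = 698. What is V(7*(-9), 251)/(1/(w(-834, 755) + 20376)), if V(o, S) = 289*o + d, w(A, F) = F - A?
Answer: -2784151610/7 ≈ -3.9774e+8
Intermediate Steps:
d = 695/7 (d = -3/7 + (⅐)*698 = -3/7 + 698/7 = 695/7 ≈ 99.286)
V(o, S) = 695/7 + 289*o (V(o, S) = 289*o + 695/7 = 695/7 + 289*o)
V(7*(-9), 251)/(1/(w(-834, 755) + 20376)) = (695/7 + 289*(7*(-9)))/(1/((755 - 1*(-834)) + 20376)) = (695/7 + 289*(-63))/(1/((755 + 834) + 20376)) = (695/7 - 18207)/(1/(1589 + 20376)) = -126754/(7*(1/21965)) = -126754/(7*1/21965) = -126754/7*21965 = -2784151610/7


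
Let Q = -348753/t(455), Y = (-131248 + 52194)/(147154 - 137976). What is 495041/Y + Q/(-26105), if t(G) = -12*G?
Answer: -107933020521507177/1877971249700 ≈ -57473.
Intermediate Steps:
Y = -39527/4589 (Y = -79054/9178 = -79054*1/9178 = -39527/4589 ≈ -8.6134)
Q = 116251/1820 (Q = -348753/((-12*455)) = -348753/(-5460) = -348753*(-1/5460) = 116251/1820 ≈ 63.874)
495041/Y + Q/(-26105) = 495041/(-39527/4589) + (116251/1820)/(-26105) = 495041*(-4589/39527) + (116251/1820)*(-1/26105) = -2271743149/39527 - 116251/47511100 = -107933020521507177/1877971249700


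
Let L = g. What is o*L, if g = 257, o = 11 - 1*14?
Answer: -771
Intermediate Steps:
o = -3 (o = 11 - 14 = -3)
L = 257
o*L = -3*257 = -771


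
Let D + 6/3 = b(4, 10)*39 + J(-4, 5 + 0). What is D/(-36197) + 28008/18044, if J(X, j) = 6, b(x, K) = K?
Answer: 251674060/163284667 ≈ 1.5413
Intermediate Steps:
D = 394 (D = -2 + (10*39 + 6) = -2 + (390 + 6) = -2 + 396 = 394)
D/(-36197) + 28008/18044 = 394/(-36197) + 28008/18044 = 394*(-1/36197) + 28008*(1/18044) = -394/36197 + 7002/4511 = 251674060/163284667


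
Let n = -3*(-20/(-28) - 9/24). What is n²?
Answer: 3249/3136 ≈ 1.0360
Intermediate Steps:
n = -57/56 (n = -3*(-20*(-1/28) - 9*1/24) = -3*(5/7 - 3/8) = -3*19/56 = -57/56 ≈ -1.0179)
n² = (-57/56)² = 3249/3136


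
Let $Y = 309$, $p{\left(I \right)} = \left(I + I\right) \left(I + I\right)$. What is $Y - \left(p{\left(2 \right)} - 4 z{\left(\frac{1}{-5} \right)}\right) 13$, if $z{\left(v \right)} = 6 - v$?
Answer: $\frac{2117}{5} \approx 423.4$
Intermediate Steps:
$p{\left(I \right)} = 4 I^{2}$ ($p{\left(I \right)} = 2 I 2 I = 4 I^{2}$)
$Y - \left(p{\left(2 \right)} - 4 z{\left(\frac{1}{-5} \right)}\right) 13 = 309 - \left(4 \cdot 2^{2} - 4 \left(6 - \frac{1}{-5}\right)\right) 13 = 309 - \left(4 \cdot 4 - 4 \left(6 - - \frac{1}{5}\right)\right) 13 = 309 - \left(16 - 4 \left(6 + \frac{1}{5}\right)\right) 13 = 309 - \left(16 - \frac{124}{5}\right) 13 = 309 - \left(- \frac{44}{5}\right) 13 = 309 - - \frac{572}{5} = 309 + \frac{572}{5} = \frac{2117}{5}$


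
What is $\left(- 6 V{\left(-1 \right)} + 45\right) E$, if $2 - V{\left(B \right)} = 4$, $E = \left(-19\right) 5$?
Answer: $-5415$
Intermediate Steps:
$E = -95$
$V{\left(B \right)} = -2$ ($V{\left(B \right)} = 2 - 4 = -2$)
$\left(- 6 V{\left(-1 \right)} + 45\right) E = \left(\left(-6\right) \left(-2\right) + 45\right) \left(-95\right) = \left(12 + 45\right) \left(-95\right) = 57 \left(-95\right) = -5415$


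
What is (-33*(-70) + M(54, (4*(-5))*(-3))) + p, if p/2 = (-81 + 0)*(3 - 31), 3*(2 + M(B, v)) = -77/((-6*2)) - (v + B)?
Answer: 245093/36 ≈ 6808.1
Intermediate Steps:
M(B, v) = 5/36 - B/3 - v/3 (M(B, v) = -2 + (-77/((-6*2)) - (v + B))/3 = -2 + (-77/(-12) - (B + v))/3 = -2 + (-77*(-1/12) + (-B - v))/3 = -2 + (77/12 + (-B - v))/3 = -2 + (77/12 - B - v)/3 = -2 + (77/36 - B/3 - v/3) = 5/36 - B/3 - v/3)
p = 4536 (p = 2*((-81 + 0)*(3 - 31)) = 2*(-81*(-28)) = 2*2268 = 4536)
(-33*(-70) + M(54, (4*(-5))*(-3))) + p = (-33*(-70) + (5/36 - 1/3*54 - 4*(-5)*(-3)/3)) + 4536 = (2310 + (5/36 - 18 - (-20)*(-3)/3)) + 4536 = (2310 + (5/36 - 18 - 1/3*60)) + 4536 = (2310 + (5/36 - 18 - 20)) + 4536 = (2310 - 1363/36) + 4536 = 81797/36 + 4536 = 245093/36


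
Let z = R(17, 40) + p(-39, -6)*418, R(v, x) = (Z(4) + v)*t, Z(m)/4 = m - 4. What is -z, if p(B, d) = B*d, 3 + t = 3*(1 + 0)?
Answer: -97812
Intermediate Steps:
Z(m) = -16 + 4*m (Z(m) = 4*(m - 4) = 4*(-4 + m) = -16 + 4*m)
t = 0 (t = -3 + 3*(1 + 0) = -3 + 3*1 = -3 + 3 = 0)
R(v, x) = 0 (R(v, x) = ((-16 + 4*4) + v)*0 = ((-16 + 16) + v)*0 = (0 + v)*0 = v*0 = 0)
z = 97812 (z = 0 - 39*(-6)*418 = 0 + 234*418 = 0 + 97812 = 97812)
-z = -1*97812 = -97812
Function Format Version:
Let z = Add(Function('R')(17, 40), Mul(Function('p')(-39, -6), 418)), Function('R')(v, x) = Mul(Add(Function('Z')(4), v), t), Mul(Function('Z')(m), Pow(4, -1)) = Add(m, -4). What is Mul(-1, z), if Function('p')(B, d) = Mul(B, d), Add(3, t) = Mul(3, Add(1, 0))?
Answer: -97812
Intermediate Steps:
Function('Z')(m) = Add(-16, Mul(4, m)) (Function('Z')(m) = Mul(4, Add(m, -4)) = Mul(4, Add(-4, m)) = Add(-16, Mul(4, m)))
t = 0 (t = Add(-3, Mul(3, Add(1, 0))) = Add(-3, Mul(3, 1)) = Add(-3, 3) = 0)
Function('R')(v, x) = 0 (Function('R')(v, x) = Mul(Add(Add(-16, Mul(4, 4)), v), 0) = Mul(Add(Add(-16, 16), v), 0) = Mul(Add(0, v), 0) = Mul(v, 0) = 0)
z = 97812 (z = Add(0, Mul(Mul(-39, -6), 418)) = Add(0, Mul(234, 418)) = Add(0, 97812) = 97812)
Mul(-1, z) = Mul(-1, 97812) = -97812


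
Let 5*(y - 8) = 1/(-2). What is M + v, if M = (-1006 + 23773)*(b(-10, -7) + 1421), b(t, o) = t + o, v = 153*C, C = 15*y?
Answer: 63965997/2 ≈ 3.1983e+7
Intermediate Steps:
y = 79/10 (y = 8 + (1/5)/(-2) = 8 + (1/5)*(-1/2) = 8 - 1/10 = 79/10 ≈ 7.9000)
C = 237/2 (C = 15*(79/10) = 237/2 ≈ 118.50)
v = 36261/2 (v = 153*(237/2) = 36261/2 ≈ 18131.)
b(t, o) = o + t
M = 31964868 (M = (-1006 + 23773)*((-7 - 10) + 1421) = 22767*(-17 + 1421) = 22767*1404 = 31964868)
M + v = 31964868 + 36261/2 = 63965997/2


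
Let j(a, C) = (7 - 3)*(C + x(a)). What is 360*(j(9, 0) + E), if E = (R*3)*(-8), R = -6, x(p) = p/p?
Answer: 53280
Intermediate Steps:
x(p) = 1
j(a, C) = 4 + 4*C (j(a, C) = (7 - 3)*(C + 1) = 4*(1 + C) = 4 + 4*C)
E = 144 (E = -6*3*(-8) = -18*(-8) = 144)
360*(j(9, 0) + E) = 360*((4 + 4*0) + 144) = 360*((4 + 0) + 144) = 360*(4 + 144) = 360*148 = 53280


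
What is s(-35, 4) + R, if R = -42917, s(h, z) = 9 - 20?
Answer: -42928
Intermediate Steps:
s(h, z) = -11
s(-35, 4) + R = -11 - 42917 = -42928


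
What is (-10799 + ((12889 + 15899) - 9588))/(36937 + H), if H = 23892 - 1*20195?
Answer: 8401/40634 ≈ 0.20675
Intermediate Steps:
H = 3697 (H = 23892 - 20195 = 3697)
(-10799 + ((12889 + 15899) - 9588))/(36937 + H) = (-10799 + ((12889 + 15899) - 9588))/(36937 + 3697) = (-10799 + (28788 - 9588))/40634 = (-10799 + 19200)*(1/40634) = 8401*(1/40634) = 8401/40634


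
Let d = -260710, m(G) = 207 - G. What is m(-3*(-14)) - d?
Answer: 260875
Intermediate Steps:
m(-3*(-14)) - d = (207 - (-3)*(-14)) - 1*(-260710) = (207 - 1*42) + 260710 = (207 - 42) + 260710 = 165 + 260710 = 260875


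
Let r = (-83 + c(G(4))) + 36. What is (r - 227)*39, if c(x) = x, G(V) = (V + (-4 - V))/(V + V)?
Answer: -21411/2 ≈ -10706.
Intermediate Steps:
G(V) = -2/V (G(V) = -4*1/(2*V) = -2/V)
r = -95/2 (r = (-83 - 2/4) + 36 = (-83 - 2*¼) + 36 = (-83 - ½) + 36 = -167/2 + 36 = -95/2 ≈ -47.500)
(r - 227)*39 = (-95/2 - 227)*39 = -549/2*39 = -21411/2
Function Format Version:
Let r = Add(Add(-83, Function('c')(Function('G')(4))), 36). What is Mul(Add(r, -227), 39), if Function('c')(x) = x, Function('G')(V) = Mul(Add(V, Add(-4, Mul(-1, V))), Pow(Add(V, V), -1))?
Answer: Rational(-21411, 2) ≈ -10706.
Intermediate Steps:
Function('G')(V) = Mul(-2, Pow(V, -1)) (Function('G')(V) = Mul(-4, Pow(Mul(2, V), -1)) = Mul(-4, Mul(Rational(1, 2), Pow(V, -1))) = Mul(-2, Pow(V, -1)))
r = Rational(-95, 2) (r = Add(Add(-83, Mul(-2, Pow(4, -1))), 36) = Add(Add(-83, Mul(-2, Rational(1, 4))), 36) = Add(Add(-83, Rational(-1, 2)), 36) = Add(Rational(-167, 2), 36) = Rational(-95, 2) ≈ -47.500)
Mul(Add(r, -227), 39) = Mul(Add(Rational(-95, 2), -227), 39) = Mul(Rational(-549, 2), 39) = Rational(-21411, 2)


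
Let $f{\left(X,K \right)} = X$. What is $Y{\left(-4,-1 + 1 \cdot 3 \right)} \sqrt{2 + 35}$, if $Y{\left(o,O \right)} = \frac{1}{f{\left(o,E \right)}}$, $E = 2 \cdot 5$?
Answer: $- \frac{\sqrt{37}}{4} \approx -1.5207$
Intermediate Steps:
$E = 10$
$Y{\left(o,O \right)} = \frac{1}{o}$
$Y{\left(-4,-1 + 1 \cdot 3 \right)} \sqrt{2 + 35} = \frac{\sqrt{2 + 35}}{-4} = - \frac{\sqrt{37}}{4}$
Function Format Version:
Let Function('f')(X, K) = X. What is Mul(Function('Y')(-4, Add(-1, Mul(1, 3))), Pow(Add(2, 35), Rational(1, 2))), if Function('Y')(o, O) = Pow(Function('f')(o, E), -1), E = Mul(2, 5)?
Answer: Mul(Rational(-1, 4), Pow(37, Rational(1, 2))) ≈ -1.5207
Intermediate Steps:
E = 10
Function('Y')(o, O) = Pow(o, -1)
Mul(Function('Y')(-4, Add(-1, Mul(1, 3))), Pow(Add(2, 35), Rational(1, 2))) = Mul(Pow(-4, -1), Pow(Add(2, 35), Rational(1, 2))) = Mul(Rational(-1, 4), Pow(37, Rational(1, 2)))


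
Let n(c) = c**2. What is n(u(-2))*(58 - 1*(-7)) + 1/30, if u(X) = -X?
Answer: 7801/30 ≈ 260.03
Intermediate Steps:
n(u(-2))*(58 - 1*(-7)) + 1/30 = (-1*(-2))**2*(58 - 1*(-7)) + 1/30 = 2**2*(58 + 7) + 1/30 = 4*65 + 1/30 = 260 + 1/30 = 7801/30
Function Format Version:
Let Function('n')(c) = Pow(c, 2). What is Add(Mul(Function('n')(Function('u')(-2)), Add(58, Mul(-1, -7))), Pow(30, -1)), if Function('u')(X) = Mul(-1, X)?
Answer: Rational(7801, 30) ≈ 260.03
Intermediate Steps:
Add(Mul(Function('n')(Function('u')(-2)), Add(58, Mul(-1, -7))), Pow(30, -1)) = Add(Mul(Pow(Mul(-1, -2), 2), Add(58, Mul(-1, -7))), Pow(30, -1)) = Add(Mul(Pow(2, 2), Add(58, 7)), Rational(1, 30)) = Add(Mul(4, 65), Rational(1, 30)) = Add(260, Rational(1, 30)) = Rational(7801, 30)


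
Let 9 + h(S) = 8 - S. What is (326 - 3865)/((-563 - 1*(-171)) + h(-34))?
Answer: 3539/359 ≈ 9.8579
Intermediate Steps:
h(S) = -1 - S (h(S) = -9 + (8 - S) = -1 - S)
(326 - 3865)/((-563 - 1*(-171)) + h(-34)) = (326 - 3865)/((-563 - 1*(-171)) + (-1 - 1*(-34))) = -3539/((-563 + 171) + (-1 + 34)) = -3539/(-392 + 33) = -3539/(-359) = -3539*(-1/359) = 3539/359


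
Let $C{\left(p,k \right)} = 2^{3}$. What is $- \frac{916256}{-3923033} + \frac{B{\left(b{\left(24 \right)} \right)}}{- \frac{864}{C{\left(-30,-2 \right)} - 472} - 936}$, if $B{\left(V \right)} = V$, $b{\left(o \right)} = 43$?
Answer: $\frac{463473323}{2471510790} \approx 0.18753$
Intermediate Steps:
$C{\left(p,k \right)} = 8$
$- \frac{916256}{-3923033} + \frac{B{\left(b{\left(24 \right)} \right)}}{- \frac{864}{C{\left(-30,-2 \right)} - 472} - 936} = - \frac{916256}{-3923033} + \frac{43}{- \frac{864}{8 - 472} - 936} = \left(-916256\right) \left(- \frac{1}{3923033}\right) + \frac{43}{- \frac{864}{-464} - 936} = \frac{916256}{3923033} + \frac{43}{\left(-864\right) \left(- \frac{1}{464}\right) - 936} = \frac{916256}{3923033} + \frac{43}{\frac{54}{29} - 936} = \frac{916256}{3923033} + \frac{43}{- \frac{27090}{29}} = \frac{916256}{3923033} + 43 \left(- \frac{29}{27090}\right) = \frac{916256}{3923033} - \frac{29}{630} = \frac{463473323}{2471510790}$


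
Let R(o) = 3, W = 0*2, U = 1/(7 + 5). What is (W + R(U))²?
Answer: 9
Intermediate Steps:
U = 1/12 ≈ 0.083333
W = 0
(W + R(U))² = (0 + 3)² = 3² = 9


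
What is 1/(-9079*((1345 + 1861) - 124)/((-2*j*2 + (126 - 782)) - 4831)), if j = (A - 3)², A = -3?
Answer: 5631/27981478 ≈ 0.00020124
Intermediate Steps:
j = 36 (j = (-3 - 3)² = (-6)² = 36)
1/(-9079*((1345 + 1861) - 124)/((-2*j*2 + (126 - 782)) - 4831)) = 1/(-9079*((1345 + 1861) - 124)/((-2*36*2 + (126 - 782)) - 4831)) = 1/(-9079*(3206 - 124)/((-72*2 - 656) - 4831)) = 1/(-9079*3082/((-144 - 656) - 4831)) = 1/(-9079*3082/(-800 - 4831)) = 1/(-9079/((-5631*1/3082))) = 1/(-9079/(-5631/3082)) = 1/(-9079*(-3082/5631)) = 1/(27981478/5631) = 5631/27981478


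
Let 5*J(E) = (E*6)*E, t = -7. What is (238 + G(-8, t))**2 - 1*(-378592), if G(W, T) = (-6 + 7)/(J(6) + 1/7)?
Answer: 1001629093649/2301289 ≈ 4.3525e+5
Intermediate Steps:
J(E) = 6*E**2/5 (J(E) = ((E*6)*E)/5 = ((6*E)*E)/5 = (6*E**2)/5 = 6*E**2/5)
G(W, T) = 35/1517 (G(W, T) = (-6 + 7)/((6/5)*6**2 + 1/7) = 1/((6/5)*36 + 1/7) = 1/(216/5 + 1/7) = 1/(1517/35) = 1*(35/1517) = 35/1517)
(238 + G(-8, t))**2 - 1*(-378592) = (238 + 35/1517)**2 - 1*(-378592) = (361081/1517)**2 + 378592 = 130379488561/2301289 + 378592 = 1001629093649/2301289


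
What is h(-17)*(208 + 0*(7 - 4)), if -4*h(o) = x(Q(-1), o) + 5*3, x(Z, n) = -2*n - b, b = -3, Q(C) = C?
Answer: -2704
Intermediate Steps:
x(Z, n) = 3 - 2*n (x(Z, n) = -2*n - 1*(-3) = -2*n + 3 = 3 - 2*n)
h(o) = -9/2 + o/2 (h(o) = -((3 - 2*o) + 5*3)/4 = -((3 - 2*o) + 15)/4 = -(18 - 2*o)/4 = -9/2 + o/2)
h(-17)*(208 + 0*(7 - 4)) = (-9/2 + (½)*(-17))*(208 + 0*(7 - 4)) = (-9/2 - 17/2)*(208 + 0*3) = -13*(208 + 0) = -13*208 = -2704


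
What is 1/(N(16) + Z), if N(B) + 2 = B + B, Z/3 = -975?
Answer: -1/2895 ≈ -0.00034542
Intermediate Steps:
Z = -2925 (Z = 3*(-975) = -2925)
N(B) = -2 + 2*B (N(B) = -2 + (B + B) = -2 + 2*B)
1/(N(16) + Z) = 1/((-2 + 2*16) - 2925) = 1/((-2 + 32) - 2925) = 1/(30 - 2925) = 1/(-2895) = -1/2895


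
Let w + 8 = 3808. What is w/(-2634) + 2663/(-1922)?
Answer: -7158971/2531274 ≈ -2.8282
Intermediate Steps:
w = 3800 (w = -8 + 3808 = 3800)
w/(-2634) + 2663/(-1922) = 3800/(-2634) + 2663/(-1922) = 3800*(-1/2634) + 2663*(-1/1922) = -1900/1317 - 2663/1922 = -7158971/2531274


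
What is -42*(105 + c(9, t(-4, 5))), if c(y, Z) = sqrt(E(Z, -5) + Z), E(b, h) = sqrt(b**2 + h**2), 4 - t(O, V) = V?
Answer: -4410 - 42*sqrt(-1 + sqrt(26)) ≈ -4495.0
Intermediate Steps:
t(O, V) = 4 - V
c(y, Z) = sqrt(Z + sqrt(25 + Z**2)) (c(y, Z) = sqrt(sqrt(Z**2 + (-5)**2) + Z) = sqrt(sqrt(Z**2 + 25) + Z) = sqrt(sqrt(25 + Z**2) + Z) = sqrt(Z + sqrt(25 + Z**2)))
-42*(105 + c(9, t(-4, 5))) = -42*(105 + sqrt((4 - 1*5) + sqrt(25 + (4 - 1*5)**2))) = -42*(105 + sqrt((4 - 5) + sqrt(25 + (4 - 5)**2))) = -42*(105 + sqrt(-1 + sqrt(25 + (-1)**2))) = -42*(105 + sqrt(-1 + sqrt(25 + 1))) = -42*(105 + sqrt(-1 + sqrt(26))) = -(4410 + 42*sqrt(-1 + sqrt(26))) = -4410 - 42*sqrt(-1 + sqrt(26))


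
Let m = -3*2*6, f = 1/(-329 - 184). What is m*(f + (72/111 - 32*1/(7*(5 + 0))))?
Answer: 711068/73815 ≈ 9.6331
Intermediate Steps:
f = -1/513 (f = 1/(-513) = -1/513 ≈ -0.0019493)
m = -36 (m = -6*6 = -36)
m*(f + (72/111 - 32*1/(7*(5 + 0)))) = -36*(-1/513 + (72/111 - 32*1/(7*(5 + 0)))) = -36*(-1/513 + (72*(1/111) - 32/(5*7))) = -36*(-1/513 + (24/37 - 32/35)) = -36*(-1/513 - 344/1295) = -36*(-177767/664335) = 711068/73815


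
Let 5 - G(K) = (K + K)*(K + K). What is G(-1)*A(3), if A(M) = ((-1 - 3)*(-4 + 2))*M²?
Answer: 72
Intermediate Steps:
G(K) = 5 - 4*K² (G(K) = 5 - (K + K)*(K + K) = 5 - 2*K*2*K = 5 - 4*K²)
A(M) = 8*M² (A(M) = (-4*(-2))*M² = 8*M²)
G(-1)*A(3) = (5 - 4*(-1)²)*(8*3²) = (5 - 4*1)*(8*9) = (5 - 4)*72 = 1*72 = 72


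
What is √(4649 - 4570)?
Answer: √79 ≈ 8.8882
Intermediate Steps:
√(4649 - 4570) = √79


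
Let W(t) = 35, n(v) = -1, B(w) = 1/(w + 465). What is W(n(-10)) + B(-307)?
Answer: 5531/158 ≈ 35.006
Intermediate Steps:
B(w) = 1/(465 + w)
W(n(-10)) + B(-307) = 35 + 1/(465 - 307) = 35 + 1/158 = 5531/158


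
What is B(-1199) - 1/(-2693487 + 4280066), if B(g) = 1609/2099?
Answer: 2552803512/3330229321 ≈ 0.76655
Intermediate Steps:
B(g) = 1609/2099 (B(g) = 1609*(1/2099) = 1609/2099)
B(-1199) - 1/(-2693487 + 4280066) = 1609/2099 - 1/(-2693487 + 4280066) = 1609/2099 - 1/1586579 = 2552803512/3330229321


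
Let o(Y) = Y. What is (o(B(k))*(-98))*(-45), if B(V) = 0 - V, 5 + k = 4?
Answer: 4410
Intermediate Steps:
k = -1 (k = -5 + 4 = -1)
B(V) = -V
(o(B(k))*(-98))*(-45) = (-1*(-1)*(-98))*(-45) = (1*(-98))*(-45) = -98*(-45) = 4410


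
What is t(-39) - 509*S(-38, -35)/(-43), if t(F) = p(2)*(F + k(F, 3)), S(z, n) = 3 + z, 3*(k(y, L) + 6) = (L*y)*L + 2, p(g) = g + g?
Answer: -136693/129 ≈ -1059.6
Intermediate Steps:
p(g) = 2*g
k(y, L) = -16/3 + y*L²/3 (k(y, L) = -6 + ((L*y)*L + 2)/3 = -6 + (y*L² + 2)/3 = -6 + (2 + y*L²)/3 = -6 + (⅔ + y*L²/3) = -16/3 + y*L²/3)
t(F) = -64/3 + 16*F (t(F) = (2*2)*(F + (-16/3 + (⅓)*F*3²)) = 4*(F + (-16/3 + (⅓)*F*9)) = 4*(F + (-16/3 + 3*F)) = 4*(-16/3 + 4*F) = -64/3 + 16*F)
t(-39) - 509*S(-38, -35)/(-43) = (-64/3 + 16*(-39)) - 509*(3 - 38)/(-43) = (-64/3 - 624) - (-17815)*(-1)/43 = -1936/3 - 509*35/43 = -1936/3 - 17815/43 = -136693/129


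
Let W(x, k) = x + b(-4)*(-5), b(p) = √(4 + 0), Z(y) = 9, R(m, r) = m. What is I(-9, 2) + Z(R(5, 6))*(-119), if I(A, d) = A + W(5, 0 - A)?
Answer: -1085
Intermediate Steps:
b(p) = 2 (b(p) = √4 = 2)
W(x, k) = -10 + x (W(x, k) = x + 2*(-5) = x - 10 = -10 + x)
I(A, d) = -5 + A (I(A, d) = A + (-10 + 5) = A - 5 = -5 + A)
I(-9, 2) + Z(R(5, 6))*(-119) = (-5 - 9) + 9*(-119) = -14 - 1071 = -1085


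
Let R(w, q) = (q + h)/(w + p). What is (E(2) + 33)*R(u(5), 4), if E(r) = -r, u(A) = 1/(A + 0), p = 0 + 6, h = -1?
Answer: 15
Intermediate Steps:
p = 6
u(A) = 1/A
R(w, q) = (-1 + q)/(6 + w) (R(w, q) = (q - 1)/(w + 6) = (-1 + q)/(6 + w))
(E(2) + 33)*R(u(5), 4) = (-1*2 + 33)*((-1 + 4)/(6 + 1/5)) = (-2 + 33)*(3/(6 + ⅕)) = 31*(3/(31/5)) = 31*((5/31)*3) = 31*(15/31) = 15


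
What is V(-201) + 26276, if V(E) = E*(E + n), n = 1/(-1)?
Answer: 66878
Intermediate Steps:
n = -1
V(E) = E*(-1 + E) (V(E) = E*(E - 1) = E*(-1 + E))
V(-201) + 26276 = -201*(-1 - 201) + 26276 = -201*(-202) + 26276 = 40602 + 26276 = 66878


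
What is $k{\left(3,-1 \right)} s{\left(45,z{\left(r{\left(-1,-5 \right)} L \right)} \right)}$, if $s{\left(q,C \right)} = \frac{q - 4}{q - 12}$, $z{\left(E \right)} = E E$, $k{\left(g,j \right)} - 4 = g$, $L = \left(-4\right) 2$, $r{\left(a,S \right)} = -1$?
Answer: $\frac{287}{33} \approx 8.697$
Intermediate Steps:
$L = -8$
$k{\left(g,j \right)} = 4 + g$
$z{\left(E \right)} = E^{2}$
$s{\left(q,C \right)} = \frac{-4 + q}{-12 + q}$
$k{\left(3,-1 \right)} s{\left(45,z{\left(r{\left(-1,-5 \right)} L \right)} \right)} = \left(4 + 3\right) \frac{-4 + 45}{-12 + 45} = 7 \cdot \frac{1}{33} \cdot 41 = 7 \cdot \frac{41}{33} = \frac{287}{33}$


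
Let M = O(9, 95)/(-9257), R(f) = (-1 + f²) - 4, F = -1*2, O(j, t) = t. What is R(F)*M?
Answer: 95/9257 ≈ 0.010263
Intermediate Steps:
F = -2
R(f) = -5 + f²
M = -95/9257 (M = 95/(-9257) = 95*(-1/9257) = -95/9257 ≈ -0.010263)
R(F)*M = (-5 + (-2)²)*(-95/9257) = (-5 + 4)*(-95/9257) = -1*(-95/9257) = 95/9257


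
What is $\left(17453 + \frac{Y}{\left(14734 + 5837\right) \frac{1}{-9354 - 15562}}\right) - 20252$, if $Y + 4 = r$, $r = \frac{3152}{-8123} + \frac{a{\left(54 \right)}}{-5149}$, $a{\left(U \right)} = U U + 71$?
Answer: $- \frac{2403050851806871}{860388801717} \approx -2793.0$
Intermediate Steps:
$a{\left(U \right)} = 71 + U^{2}$ ($a{\left(U \right)} = U^{2} + 71 = 71 + U^{2}$)
$r = - \frac{40493049}{41825327}$ ($r = \frac{3152}{-8123} + \frac{71 + 54^{2}}{-5149} = 3152 \left(- \frac{1}{8123}\right) + \left(71 + 2916\right) \left(- \frac{1}{5149}\right) = - \frac{3152}{8123} + 2987 \left(- \frac{1}{5149}\right) = - \frac{3152}{8123} - \frac{2987}{5149} = - \frac{40493049}{41825327} \approx -0.96815$)
$Y = - \frac{207794357}{41825327}$ ($Y = -4 - \frac{40493049}{41825327} = - \frac{207794357}{41825327} \approx -4.9681$)
$\left(17453 + \frac{Y}{\left(14734 + 5837\right) \frac{1}{-9354 - 15562}}\right) - 20252 = \left(17453 - \frac{207794357}{41825327 \frac{14734 + 5837}{-9354 - 15562}}\right) - 20252 = \left(17453 - \frac{207794357}{41825327 \frac{20571}{-24916}}\right) - 20252 = \left(17453 - \frac{207794357}{41825327 \cdot 20571 \left(- \frac{1}{24916}\right)}\right) - 20252 = \left(17453 - \frac{207794357}{41825327 \left(- \frac{20571}{24916}\right)}\right) - 20252 = \left(17453 - - \frac{5177404199012}{860388801717}\right) - 20252 = \left(17453 + \frac{5177404199012}{860388801717}\right) - 20252 = \frac{15021543160565813}{860388801717} - 20252 = - \frac{2403050851806871}{860388801717}$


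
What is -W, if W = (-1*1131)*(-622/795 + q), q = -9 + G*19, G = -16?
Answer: -94045289/265 ≈ -3.5489e+5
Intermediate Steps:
q = -313 (q = -9 - 16*19 = -9 - 304 = -313)
W = 94045289/265 (W = (-1*1131)*(-622/795 - 313) = -1131*(-622*1/795 - 313) = -1131*(-622/795 - 313) = -1131*(-249457/795) = 94045289/265 ≈ 3.5489e+5)
-W = -1*94045289/265 = -94045289/265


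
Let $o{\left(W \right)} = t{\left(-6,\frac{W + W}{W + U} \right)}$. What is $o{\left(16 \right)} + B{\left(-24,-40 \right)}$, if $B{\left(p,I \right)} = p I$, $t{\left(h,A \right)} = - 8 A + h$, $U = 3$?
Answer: $\frac{17870}{19} \approx 940.53$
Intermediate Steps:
$t{\left(h,A \right)} = h - 8 A$
$B{\left(p,I \right)} = I p$
$o{\left(W \right)} = -6 - \frac{16 W}{3 + W}$ ($o{\left(W \right)} = -6 - 8 \frac{W + W}{W + 3} = -6 - 8 \frac{2 W}{3 + W} = -6 - \frac{16 W}{3 + W}$)
$o{\left(16 \right)} + B{\left(-24,-40 \right)} = \frac{2 \left(-9 - 176\right)}{3 + 16} - -960 = \frac{2 \left(-9 - 176\right)}{19} + 960 = 2 \cdot \frac{1}{19} \left(-185\right) + 960 = - \frac{370}{19} + 960 = \frac{17870}{19}$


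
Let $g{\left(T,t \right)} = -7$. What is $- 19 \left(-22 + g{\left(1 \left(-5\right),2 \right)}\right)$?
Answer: $551$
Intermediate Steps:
$- 19 \left(-22 + g{\left(1 \left(-5\right),2 \right)}\right) = - 19 \left(-22 - 7\right) = \left(-19\right) \left(-29\right) = 551$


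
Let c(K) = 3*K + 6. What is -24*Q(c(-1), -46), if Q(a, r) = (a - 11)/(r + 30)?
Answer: -12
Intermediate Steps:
c(K) = 6 + 3*K
Q(a, r) = (-11 + a)/(30 + r)
-24*Q(c(-1), -46) = -24*(-11 + (6 + 3*(-1)))/(30 - 46) = -24*(-11 + (6 - 3))/(-16) = -(-3)*(-11 + 3)/2 = -(-3)*(-8)/2 = -24*½ = -12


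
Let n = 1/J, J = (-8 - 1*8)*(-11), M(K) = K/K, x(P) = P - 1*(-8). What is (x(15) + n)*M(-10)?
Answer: 4049/176 ≈ 23.006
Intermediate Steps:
x(P) = 8 + P (x(P) = P + 8 = 8 + P)
M(K) = 1
J = 176 (J = (-8 - 8)*(-11) = -16*(-11) = 176)
n = 1/176 ≈ 0.0056818
(x(15) + n)*M(-10) = ((8 + 15) + 1/176)*1 = (23 + 1/176)*1 = (4049/176)*1 = 4049/176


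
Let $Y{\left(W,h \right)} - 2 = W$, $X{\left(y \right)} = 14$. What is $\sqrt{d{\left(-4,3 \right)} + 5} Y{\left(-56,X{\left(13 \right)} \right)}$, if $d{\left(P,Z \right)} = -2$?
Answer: $- 54 \sqrt{3} \approx -93.531$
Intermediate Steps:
$Y{\left(W,h \right)} = 2 + W$
$\sqrt{d{\left(-4,3 \right)} + 5} Y{\left(-56,X{\left(13 \right)} \right)} = \sqrt{-2 + 5} \left(2 - 56\right) = \sqrt{3} \left(-54\right) = - 54 \sqrt{3}$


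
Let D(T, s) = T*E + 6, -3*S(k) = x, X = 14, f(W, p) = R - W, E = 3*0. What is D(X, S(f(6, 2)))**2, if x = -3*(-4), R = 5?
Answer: 36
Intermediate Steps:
E = 0
f(W, p) = 5 - W
x = 12
S(k) = -4 (S(k) = -1/3*12 = -4)
D(T, s) = 6 (D(T, s) = T*0 + 6 = 0 + 6 = 6)
D(X, S(f(6, 2)))**2 = 6**2 = 36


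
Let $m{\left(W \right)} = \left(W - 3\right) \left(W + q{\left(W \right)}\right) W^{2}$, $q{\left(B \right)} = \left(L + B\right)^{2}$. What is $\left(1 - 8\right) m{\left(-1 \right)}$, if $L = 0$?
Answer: $0$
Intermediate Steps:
$q{\left(B \right)} = B^{2}$ ($q{\left(B \right)} = \left(0 + B\right)^{2} = B^{2}$)
$m{\left(W \right)} = W^{2} \left(-3 + W\right) \left(W + W^{2}\right)$ ($m{\left(W \right)} = \left(W - 3\right) \left(W + W^{2}\right) W^{2} = \left(-3 + W\right) \left(W + W^{2}\right) W^{2} = W^{2} \left(-3 + W\right) \left(W + W^{2}\right)$)
$\left(1 - 8\right) m{\left(-1 \right)} = \left(1 - 8\right) \left(-1\right)^{3} \left(-3 + \left(-1\right)^{2} - -2\right) = \left(1 - 8\right) \left(- (-3 + 1 + 2)\right) = - 7 \left(\left(-1\right) 0\right) = \left(-7\right) 0 = 0$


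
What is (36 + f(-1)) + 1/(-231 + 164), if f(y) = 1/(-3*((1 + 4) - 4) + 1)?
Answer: 4755/134 ≈ 35.485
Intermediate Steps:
f(y) = -1/2 (f(y) = 1/(-3*(5 - 4) + 1) = 1/(-3*1 + 1) = 1/(-3 + 1) = 1/(-2) = -1/2)
(36 + f(-1)) + 1/(-231 + 164) = (36 - 1/2) + 1/(-231 + 164) = 71/2 + 1/(-67) = 71/2 - 1/67 = 4755/134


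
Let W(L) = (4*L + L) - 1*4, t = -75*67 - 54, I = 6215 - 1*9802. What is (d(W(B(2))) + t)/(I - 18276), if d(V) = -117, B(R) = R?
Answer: 5196/21863 ≈ 0.23766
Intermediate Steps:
I = -3587 (I = 6215 - 9802 = -3587)
t = -5079 (t = -5025 - 54 = -5079)
W(L) = -4 + 5*L (W(L) = 5*L - 4 = -4 + 5*L)
(d(W(B(2))) + t)/(I - 18276) = (-117 - 5079)/(-3587 - 18276) = -5196/(-21863) = -5196*(-1/21863) = 5196/21863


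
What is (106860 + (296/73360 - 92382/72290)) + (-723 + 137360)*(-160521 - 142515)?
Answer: -2744789113119711781/66289930 ≈ -4.1406e+10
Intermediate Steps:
(106860 + (296/73360 - 92382/72290)) + (-723 + 137360)*(-160521 - 142515) = (106860 + (296*(1/73360) - 92382*1/72290)) + 136637*(-303036) = (106860 + (37/9170 - 46191/36145)) - 41405929932 = (106860 - 84446821/66289930) - 41405929932 = 7083657472979/66289930 - 41405929932 = -2744789113119711781/66289930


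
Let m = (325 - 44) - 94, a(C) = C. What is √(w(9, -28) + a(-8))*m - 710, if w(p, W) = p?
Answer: -523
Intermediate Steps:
m = 187 (m = 281 - 94 = 187)
√(w(9, -28) + a(-8))*m - 710 = √(9 - 8)*187 - 710 = √1*187 - 710 = 1*187 - 710 = 187 - 710 = -523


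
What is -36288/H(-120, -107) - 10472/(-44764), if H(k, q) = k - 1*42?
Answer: 2509402/11191 ≈ 224.23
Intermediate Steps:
H(k, q) = -42 + k (H(k, q) = k - 42 = -42 + k)
-36288/H(-120, -107) - 10472/(-44764) = -36288/(-42 - 120) - 10472/(-44764) = -36288/(-162) - 10472*(-1/44764) = -36288*(-1/162) + 2618/11191 = 224 + 2618/11191 = 2509402/11191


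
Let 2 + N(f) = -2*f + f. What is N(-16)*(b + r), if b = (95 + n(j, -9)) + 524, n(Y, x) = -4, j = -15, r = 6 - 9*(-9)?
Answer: 9828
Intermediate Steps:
r = 87 (r = 6 + 81 = 87)
b = 615 (b = (95 - 4) + 524 = 91 + 524 = 615)
N(f) = -2 - f (N(f) = -2 + (-2*f + f) = -2 - f)
N(-16)*(b + r) = (-2 - 1*(-16))*(615 + 87) = (-2 + 16)*702 = 14*702 = 9828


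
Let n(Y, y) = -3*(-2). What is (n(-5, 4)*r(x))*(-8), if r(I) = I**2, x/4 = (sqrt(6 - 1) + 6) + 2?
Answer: -52992 - 12288*sqrt(5) ≈ -80469.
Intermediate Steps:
n(Y, y) = 6
x = 32 + 4*sqrt(5) (x = 4*((sqrt(6 - 1) + 6) + 2) = 4*((sqrt(5) + 6) + 2) = 4*((6 + sqrt(5)) + 2) = 4*(8 + sqrt(5)) = 32 + 4*sqrt(5) ≈ 40.944)
(n(-5, 4)*r(x))*(-8) = (6*(32 + 4*sqrt(5))**2)*(-8) = -48*(32 + 4*sqrt(5))**2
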